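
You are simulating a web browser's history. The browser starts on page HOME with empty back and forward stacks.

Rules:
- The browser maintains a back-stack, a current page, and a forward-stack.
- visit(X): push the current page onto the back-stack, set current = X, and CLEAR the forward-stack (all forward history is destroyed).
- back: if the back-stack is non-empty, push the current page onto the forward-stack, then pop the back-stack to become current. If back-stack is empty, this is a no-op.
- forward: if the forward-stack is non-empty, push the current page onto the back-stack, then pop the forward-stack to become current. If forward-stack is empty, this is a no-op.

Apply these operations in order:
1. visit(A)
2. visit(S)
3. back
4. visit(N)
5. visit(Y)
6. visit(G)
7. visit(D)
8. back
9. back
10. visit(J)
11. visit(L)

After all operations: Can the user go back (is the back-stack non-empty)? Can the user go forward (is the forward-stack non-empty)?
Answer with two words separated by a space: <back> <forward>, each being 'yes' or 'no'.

After 1 (visit(A)): cur=A back=1 fwd=0
After 2 (visit(S)): cur=S back=2 fwd=0
After 3 (back): cur=A back=1 fwd=1
After 4 (visit(N)): cur=N back=2 fwd=0
After 5 (visit(Y)): cur=Y back=3 fwd=0
After 6 (visit(G)): cur=G back=4 fwd=0
After 7 (visit(D)): cur=D back=5 fwd=0
After 8 (back): cur=G back=4 fwd=1
After 9 (back): cur=Y back=3 fwd=2
After 10 (visit(J)): cur=J back=4 fwd=0
After 11 (visit(L)): cur=L back=5 fwd=0

Answer: yes no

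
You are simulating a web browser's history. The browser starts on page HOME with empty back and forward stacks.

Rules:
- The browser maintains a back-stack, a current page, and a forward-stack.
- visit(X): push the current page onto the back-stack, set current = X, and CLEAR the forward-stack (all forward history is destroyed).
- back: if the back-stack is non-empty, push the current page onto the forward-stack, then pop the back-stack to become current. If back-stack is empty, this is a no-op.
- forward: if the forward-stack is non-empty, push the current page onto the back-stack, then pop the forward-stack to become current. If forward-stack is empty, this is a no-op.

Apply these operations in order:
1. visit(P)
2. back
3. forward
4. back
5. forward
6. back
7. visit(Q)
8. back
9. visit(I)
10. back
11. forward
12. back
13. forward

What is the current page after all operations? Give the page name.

After 1 (visit(P)): cur=P back=1 fwd=0
After 2 (back): cur=HOME back=0 fwd=1
After 3 (forward): cur=P back=1 fwd=0
After 4 (back): cur=HOME back=0 fwd=1
After 5 (forward): cur=P back=1 fwd=0
After 6 (back): cur=HOME back=0 fwd=1
After 7 (visit(Q)): cur=Q back=1 fwd=0
After 8 (back): cur=HOME back=0 fwd=1
After 9 (visit(I)): cur=I back=1 fwd=0
After 10 (back): cur=HOME back=0 fwd=1
After 11 (forward): cur=I back=1 fwd=0
After 12 (back): cur=HOME back=0 fwd=1
After 13 (forward): cur=I back=1 fwd=0

Answer: I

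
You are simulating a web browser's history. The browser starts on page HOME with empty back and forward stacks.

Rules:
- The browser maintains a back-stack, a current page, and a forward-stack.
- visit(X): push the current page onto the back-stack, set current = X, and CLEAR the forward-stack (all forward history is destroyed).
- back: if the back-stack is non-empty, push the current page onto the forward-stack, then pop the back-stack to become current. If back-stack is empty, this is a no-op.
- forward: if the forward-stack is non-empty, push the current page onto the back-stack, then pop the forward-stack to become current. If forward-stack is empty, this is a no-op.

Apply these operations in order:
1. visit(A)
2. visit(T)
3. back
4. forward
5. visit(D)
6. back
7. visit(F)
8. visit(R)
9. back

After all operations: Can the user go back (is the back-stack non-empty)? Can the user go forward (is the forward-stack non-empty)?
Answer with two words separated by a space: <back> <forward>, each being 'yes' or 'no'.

After 1 (visit(A)): cur=A back=1 fwd=0
After 2 (visit(T)): cur=T back=2 fwd=0
After 3 (back): cur=A back=1 fwd=1
After 4 (forward): cur=T back=2 fwd=0
After 5 (visit(D)): cur=D back=3 fwd=0
After 6 (back): cur=T back=2 fwd=1
After 7 (visit(F)): cur=F back=3 fwd=0
After 8 (visit(R)): cur=R back=4 fwd=0
After 9 (back): cur=F back=3 fwd=1

Answer: yes yes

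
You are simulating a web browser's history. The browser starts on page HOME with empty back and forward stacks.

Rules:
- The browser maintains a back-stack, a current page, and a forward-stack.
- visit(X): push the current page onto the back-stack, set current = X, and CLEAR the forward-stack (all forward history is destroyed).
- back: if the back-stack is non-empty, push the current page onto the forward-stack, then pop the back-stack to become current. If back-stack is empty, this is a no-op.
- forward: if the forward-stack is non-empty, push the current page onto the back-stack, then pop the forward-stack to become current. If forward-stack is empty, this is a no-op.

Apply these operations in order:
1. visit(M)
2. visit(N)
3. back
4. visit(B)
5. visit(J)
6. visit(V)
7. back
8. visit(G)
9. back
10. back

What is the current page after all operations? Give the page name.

After 1 (visit(M)): cur=M back=1 fwd=0
After 2 (visit(N)): cur=N back=2 fwd=0
After 3 (back): cur=M back=1 fwd=1
After 4 (visit(B)): cur=B back=2 fwd=0
After 5 (visit(J)): cur=J back=3 fwd=0
After 6 (visit(V)): cur=V back=4 fwd=0
After 7 (back): cur=J back=3 fwd=1
After 8 (visit(G)): cur=G back=4 fwd=0
After 9 (back): cur=J back=3 fwd=1
After 10 (back): cur=B back=2 fwd=2

Answer: B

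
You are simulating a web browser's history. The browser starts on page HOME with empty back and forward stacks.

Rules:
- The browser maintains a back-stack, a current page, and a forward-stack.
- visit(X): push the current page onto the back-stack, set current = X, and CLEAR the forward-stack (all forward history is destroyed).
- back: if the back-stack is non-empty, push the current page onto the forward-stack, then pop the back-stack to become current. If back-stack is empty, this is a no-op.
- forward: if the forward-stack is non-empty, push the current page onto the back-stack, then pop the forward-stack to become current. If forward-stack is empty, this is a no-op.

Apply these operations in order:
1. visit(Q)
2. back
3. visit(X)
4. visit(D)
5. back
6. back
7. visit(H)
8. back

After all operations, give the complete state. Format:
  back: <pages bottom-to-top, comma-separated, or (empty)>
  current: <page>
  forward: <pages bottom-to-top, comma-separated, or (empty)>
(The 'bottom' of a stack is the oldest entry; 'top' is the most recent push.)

After 1 (visit(Q)): cur=Q back=1 fwd=0
After 2 (back): cur=HOME back=0 fwd=1
After 3 (visit(X)): cur=X back=1 fwd=0
After 4 (visit(D)): cur=D back=2 fwd=0
After 5 (back): cur=X back=1 fwd=1
After 6 (back): cur=HOME back=0 fwd=2
After 7 (visit(H)): cur=H back=1 fwd=0
After 8 (back): cur=HOME back=0 fwd=1

Answer: back: (empty)
current: HOME
forward: H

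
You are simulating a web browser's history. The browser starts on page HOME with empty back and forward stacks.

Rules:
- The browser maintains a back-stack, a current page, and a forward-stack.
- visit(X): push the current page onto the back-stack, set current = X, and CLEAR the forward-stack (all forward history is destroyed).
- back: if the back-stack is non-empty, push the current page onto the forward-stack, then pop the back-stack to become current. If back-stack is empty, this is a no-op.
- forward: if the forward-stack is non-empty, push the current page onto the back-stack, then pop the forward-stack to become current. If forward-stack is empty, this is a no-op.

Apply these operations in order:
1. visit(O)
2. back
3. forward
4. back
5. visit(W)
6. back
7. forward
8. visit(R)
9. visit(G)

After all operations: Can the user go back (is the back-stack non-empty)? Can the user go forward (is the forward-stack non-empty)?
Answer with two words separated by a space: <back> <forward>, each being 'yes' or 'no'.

After 1 (visit(O)): cur=O back=1 fwd=0
After 2 (back): cur=HOME back=0 fwd=1
After 3 (forward): cur=O back=1 fwd=0
After 4 (back): cur=HOME back=0 fwd=1
After 5 (visit(W)): cur=W back=1 fwd=0
After 6 (back): cur=HOME back=0 fwd=1
After 7 (forward): cur=W back=1 fwd=0
After 8 (visit(R)): cur=R back=2 fwd=0
After 9 (visit(G)): cur=G back=3 fwd=0

Answer: yes no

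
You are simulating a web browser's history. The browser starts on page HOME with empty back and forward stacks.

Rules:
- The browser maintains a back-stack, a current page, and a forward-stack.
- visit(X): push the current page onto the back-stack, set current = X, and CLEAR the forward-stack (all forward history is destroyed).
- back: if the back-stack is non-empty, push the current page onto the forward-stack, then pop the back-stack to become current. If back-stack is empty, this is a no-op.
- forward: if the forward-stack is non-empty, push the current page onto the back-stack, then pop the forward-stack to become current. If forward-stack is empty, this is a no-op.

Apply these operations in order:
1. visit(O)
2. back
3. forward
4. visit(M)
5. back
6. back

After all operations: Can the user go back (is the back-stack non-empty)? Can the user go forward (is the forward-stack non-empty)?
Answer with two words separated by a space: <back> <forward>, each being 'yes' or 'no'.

After 1 (visit(O)): cur=O back=1 fwd=0
After 2 (back): cur=HOME back=0 fwd=1
After 3 (forward): cur=O back=1 fwd=0
After 4 (visit(M)): cur=M back=2 fwd=0
After 5 (back): cur=O back=1 fwd=1
After 6 (back): cur=HOME back=0 fwd=2

Answer: no yes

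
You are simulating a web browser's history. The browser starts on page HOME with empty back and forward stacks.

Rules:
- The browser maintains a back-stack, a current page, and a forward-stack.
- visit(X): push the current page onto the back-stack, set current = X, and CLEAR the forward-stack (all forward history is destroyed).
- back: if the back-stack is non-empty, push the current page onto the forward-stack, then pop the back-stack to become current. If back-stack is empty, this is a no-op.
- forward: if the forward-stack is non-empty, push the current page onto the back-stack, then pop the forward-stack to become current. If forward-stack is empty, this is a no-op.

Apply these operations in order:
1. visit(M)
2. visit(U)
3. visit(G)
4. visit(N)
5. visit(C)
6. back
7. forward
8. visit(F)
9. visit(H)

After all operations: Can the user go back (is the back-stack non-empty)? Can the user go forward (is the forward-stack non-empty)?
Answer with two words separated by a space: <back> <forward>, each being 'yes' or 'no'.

After 1 (visit(M)): cur=M back=1 fwd=0
After 2 (visit(U)): cur=U back=2 fwd=0
After 3 (visit(G)): cur=G back=3 fwd=0
After 4 (visit(N)): cur=N back=4 fwd=0
After 5 (visit(C)): cur=C back=5 fwd=0
After 6 (back): cur=N back=4 fwd=1
After 7 (forward): cur=C back=5 fwd=0
After 8 (visit(F)): cur=F back=6 fwd=0
After 9 (visit(H)): cur=H back=7 fwd=0

Answer: yes no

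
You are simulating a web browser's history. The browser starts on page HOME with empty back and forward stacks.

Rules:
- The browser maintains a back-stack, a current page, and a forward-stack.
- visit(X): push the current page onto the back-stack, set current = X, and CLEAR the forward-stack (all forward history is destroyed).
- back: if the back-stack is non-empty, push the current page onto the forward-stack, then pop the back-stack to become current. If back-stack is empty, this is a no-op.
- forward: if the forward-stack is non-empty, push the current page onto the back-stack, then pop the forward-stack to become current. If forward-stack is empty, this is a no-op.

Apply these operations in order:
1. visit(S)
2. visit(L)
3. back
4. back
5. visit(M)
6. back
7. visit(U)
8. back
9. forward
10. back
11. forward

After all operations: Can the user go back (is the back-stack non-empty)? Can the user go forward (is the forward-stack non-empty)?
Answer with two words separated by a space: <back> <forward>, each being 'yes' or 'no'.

After 1 (visit(S)): cur=S back=1 fwd=0
After 2 (visit(L)): cur=L back=2 fwd=0
After 3 (back): cur=S back=1 fwd=1
After 4 (back): cur=HOME back=0 fwd=2
After 5 (visit(M)): cur=M back=1 fwd=0
After 6 (back): cur=HOME back=0 fwd=1
After 7 (visit(U)): cur=U back=1 fwd=0
After 8 (back): cur=HOME back=0 fwd=1
After 9 (forward): cur=U back=1 fwd=0
After 10 (back): cur=HOME back=0 fwd=1
After 11 (forward): cur=U back=1 fwd=0

Answer: yes no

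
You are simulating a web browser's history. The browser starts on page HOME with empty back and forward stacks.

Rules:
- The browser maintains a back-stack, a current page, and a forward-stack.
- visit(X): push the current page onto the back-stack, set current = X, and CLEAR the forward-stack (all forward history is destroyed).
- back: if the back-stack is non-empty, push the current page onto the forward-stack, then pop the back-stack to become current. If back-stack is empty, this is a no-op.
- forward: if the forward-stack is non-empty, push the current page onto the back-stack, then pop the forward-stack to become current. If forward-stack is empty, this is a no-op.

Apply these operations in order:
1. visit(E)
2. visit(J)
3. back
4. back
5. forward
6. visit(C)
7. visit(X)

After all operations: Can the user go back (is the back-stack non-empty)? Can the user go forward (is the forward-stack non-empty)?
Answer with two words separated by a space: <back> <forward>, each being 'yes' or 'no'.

Answer: yes no

Derivation:
After 1 (visit(E)): cur=E back=1 fwd=0
After 2 (visit(J)): cur=J back=2 fwd=0
After 3 (back): cur=E back=1 fwd=1
After 4 (back): cur=HOME back=0 fwd=2
After 5 (forward): cur=E back=1 fwd=1
After 6 (visit(C)): cur=C back=2 fwd=0
After 7 (visit(X)): cur=X back=3 fwd=0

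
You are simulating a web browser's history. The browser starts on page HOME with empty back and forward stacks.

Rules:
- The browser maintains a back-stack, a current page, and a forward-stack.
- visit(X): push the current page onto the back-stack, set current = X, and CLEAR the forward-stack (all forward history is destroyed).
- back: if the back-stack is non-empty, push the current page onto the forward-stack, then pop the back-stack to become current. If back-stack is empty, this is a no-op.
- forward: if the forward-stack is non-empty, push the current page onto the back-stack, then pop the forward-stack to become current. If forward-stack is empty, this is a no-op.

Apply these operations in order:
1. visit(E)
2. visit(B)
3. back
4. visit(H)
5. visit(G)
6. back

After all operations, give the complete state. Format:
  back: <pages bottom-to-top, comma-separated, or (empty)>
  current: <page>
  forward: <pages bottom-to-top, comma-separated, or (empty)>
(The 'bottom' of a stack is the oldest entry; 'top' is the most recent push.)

After 1 (visit(E)): cur=E back=1 fwd=0
After 2 (visit(B)): cur=B back=2 fwd=0
After 3 (back): cur=E back=1 fwd=1
After 4 (visit(H)): cur=H back=2 fwd=0
After 5 (visit(G)): cur=G back=3 fwd=0
After 6 (back): cur=H back=2 fwd=1

Answer: back: HOME,E
current: H
forward: G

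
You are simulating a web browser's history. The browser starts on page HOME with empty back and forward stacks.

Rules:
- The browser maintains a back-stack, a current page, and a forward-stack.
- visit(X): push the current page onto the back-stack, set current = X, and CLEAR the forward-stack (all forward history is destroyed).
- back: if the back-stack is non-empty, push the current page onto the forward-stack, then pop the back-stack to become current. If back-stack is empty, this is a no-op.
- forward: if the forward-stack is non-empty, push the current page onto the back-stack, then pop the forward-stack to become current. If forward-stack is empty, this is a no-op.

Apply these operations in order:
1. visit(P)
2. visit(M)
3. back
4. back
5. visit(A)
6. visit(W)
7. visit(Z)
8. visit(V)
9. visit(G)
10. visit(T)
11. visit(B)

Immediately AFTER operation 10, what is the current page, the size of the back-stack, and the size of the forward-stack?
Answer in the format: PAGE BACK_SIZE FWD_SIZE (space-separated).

After 1 (visit(P)): cur=P back=1 fwd=0
After 2 (visit(M)): cur=M back=2 fwd=0
After 3 (back): cur=P back=1 fwd=1
After 4 (back): cur=HOME back=0 fwd=2
After 5 (visit(A)): cur=A back=1 fwd=0
After 6 (visit(W)): cur=W back=2 fwd=0
After 7 (visit(Z)): cur=Z back=3 fwd=0
After 8 (visit(V)): cur=V back=4 fwd=0
After 9 (visit(G)): cur=G back=5 fwd=0
After 10 (visit(T)): cur=T back=6 fwd=0

T 6 0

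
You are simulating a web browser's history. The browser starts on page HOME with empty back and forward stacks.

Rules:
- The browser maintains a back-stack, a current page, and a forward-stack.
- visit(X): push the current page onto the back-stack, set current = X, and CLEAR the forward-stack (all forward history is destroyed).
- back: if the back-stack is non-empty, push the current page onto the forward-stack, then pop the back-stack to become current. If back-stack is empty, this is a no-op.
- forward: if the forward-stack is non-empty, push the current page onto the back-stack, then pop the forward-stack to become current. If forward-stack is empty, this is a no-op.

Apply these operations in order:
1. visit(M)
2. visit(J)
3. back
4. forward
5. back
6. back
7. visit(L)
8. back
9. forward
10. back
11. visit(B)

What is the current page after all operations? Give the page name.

After 1 (visit(M)): cur=M back=1 fwd=0
After 2 (visit(J)): cur=J back=2 fwd=0
After 3 (back): cur=M back=1 fwd=1
After 4 (forward): cur=J back=2 fwd=0
After 5 (back): cur=M back=1 fwd=1
After 6 (back): cur=HOME back=0 fwd=2
After 7 (visit(L)): cur=L back=1 fwd=0
After 8 (back): cur=HOME back=0 fwd=1
After 9 (forward): cur=L back=1 fwd=0
After 10 (back): cur=HOME back=0 fwd=1
After 11 (visit(B)): cur=B back=1 fwd=0

Answer: B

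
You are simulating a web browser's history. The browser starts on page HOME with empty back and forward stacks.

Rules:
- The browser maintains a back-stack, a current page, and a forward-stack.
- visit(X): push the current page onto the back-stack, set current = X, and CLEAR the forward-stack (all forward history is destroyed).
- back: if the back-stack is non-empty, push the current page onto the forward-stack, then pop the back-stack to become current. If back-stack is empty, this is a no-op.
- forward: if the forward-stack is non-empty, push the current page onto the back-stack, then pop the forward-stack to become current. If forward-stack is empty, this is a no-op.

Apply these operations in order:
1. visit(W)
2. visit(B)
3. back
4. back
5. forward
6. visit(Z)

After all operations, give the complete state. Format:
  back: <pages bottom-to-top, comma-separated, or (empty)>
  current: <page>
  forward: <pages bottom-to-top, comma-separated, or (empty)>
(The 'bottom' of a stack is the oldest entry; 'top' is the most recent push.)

Answer: back: HOME,W
current: Z
forward: (empty)

Derivation:
After 1 (visit(W)): cur=W back=1 fwd=0
After 2 (visit(B)): cur=B back=2 fwd=0
After 3 (back): cur=W back=1 fwd=1
After 4 (back): cur=HOME back=0 fwd=2
After 5 (forward): cur=W back=1 fwd=1
After 6 (visit(Z)): cur=Z back=2 fwd=0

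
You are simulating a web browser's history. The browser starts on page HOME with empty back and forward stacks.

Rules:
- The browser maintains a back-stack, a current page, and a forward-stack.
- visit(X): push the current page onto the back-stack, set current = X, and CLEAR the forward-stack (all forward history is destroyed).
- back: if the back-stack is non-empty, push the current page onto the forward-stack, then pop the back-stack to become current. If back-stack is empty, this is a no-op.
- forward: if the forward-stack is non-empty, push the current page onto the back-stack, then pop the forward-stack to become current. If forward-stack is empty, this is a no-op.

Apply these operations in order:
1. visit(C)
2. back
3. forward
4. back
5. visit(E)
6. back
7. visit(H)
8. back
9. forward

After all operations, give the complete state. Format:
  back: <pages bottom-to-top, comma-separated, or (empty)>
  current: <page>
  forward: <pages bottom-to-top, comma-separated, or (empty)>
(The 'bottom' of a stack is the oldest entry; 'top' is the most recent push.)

After 1 (visit(C)): cur=C back=1 fwd=0
After 2 (back): cur=HOME back=0 fwd=1
After 3 (forward): cur=C back=1 fwd=0
After 4 (back): cur=HOME back=0 fwd=1
After 5 (visit(E)): cur=E back=1 fwd=0
After 6 (back): cur=HOME back=0 fwd=1
After 7 (visit(H)): cur=H back=1 fwd=0
After 8 (back): cur=HOME back=0 fwd=1
After 9 (forward): cur=H back=1 fwd=0

Answer: back: HOME
current: H
forward: (empty)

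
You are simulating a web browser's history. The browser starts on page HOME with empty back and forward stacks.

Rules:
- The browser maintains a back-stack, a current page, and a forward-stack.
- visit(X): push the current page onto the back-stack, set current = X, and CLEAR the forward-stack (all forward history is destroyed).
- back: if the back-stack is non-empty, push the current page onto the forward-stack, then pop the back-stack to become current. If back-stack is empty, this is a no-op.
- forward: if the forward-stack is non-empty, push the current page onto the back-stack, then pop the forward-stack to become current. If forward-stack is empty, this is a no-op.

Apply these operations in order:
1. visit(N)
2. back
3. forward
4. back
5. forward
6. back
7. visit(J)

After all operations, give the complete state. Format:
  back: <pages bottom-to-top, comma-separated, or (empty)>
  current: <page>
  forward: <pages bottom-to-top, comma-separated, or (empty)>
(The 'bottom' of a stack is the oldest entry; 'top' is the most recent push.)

After 1 (visit(N)): cur=N back=1 fwd=0
After 2 (back): cur=HOME back=0 fwd=1
After 3 (forward): cur=N back=1 fwd=0
After 4 (back): cur=HOME back=0 fwd=1
After 5 (forward): cur=N back=1 fwd=0
After 6 (back): cur=HOME back=0 fwd=1
After 7 (visit(J)): cur=J back=1 fwd=0

Answer: back: HOME
current: J
forward: (empty)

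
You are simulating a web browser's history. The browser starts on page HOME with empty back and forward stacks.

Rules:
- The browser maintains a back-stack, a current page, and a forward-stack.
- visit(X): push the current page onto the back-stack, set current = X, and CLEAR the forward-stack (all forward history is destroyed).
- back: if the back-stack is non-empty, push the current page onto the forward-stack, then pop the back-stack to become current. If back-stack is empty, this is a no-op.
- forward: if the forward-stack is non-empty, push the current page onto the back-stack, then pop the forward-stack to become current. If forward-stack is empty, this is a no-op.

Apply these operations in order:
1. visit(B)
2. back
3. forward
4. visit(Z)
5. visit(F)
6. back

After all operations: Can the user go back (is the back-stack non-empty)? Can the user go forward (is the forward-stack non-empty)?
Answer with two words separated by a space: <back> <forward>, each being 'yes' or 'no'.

Answer: yes yes

Derivation:
After 1 (visit(B)): cur=B back=1 fwd=0
After 2 (back): cur=HOME back=0 fwd=1
After 3 (forward): cur=B back=1 fwd=0
After 4 (visit(Z)): cur=Z back=2 fwd=0
After 5 (visit(F)): cur=F back=3 fwd=0
After 6 (back): cur=Z back=2 fwd=1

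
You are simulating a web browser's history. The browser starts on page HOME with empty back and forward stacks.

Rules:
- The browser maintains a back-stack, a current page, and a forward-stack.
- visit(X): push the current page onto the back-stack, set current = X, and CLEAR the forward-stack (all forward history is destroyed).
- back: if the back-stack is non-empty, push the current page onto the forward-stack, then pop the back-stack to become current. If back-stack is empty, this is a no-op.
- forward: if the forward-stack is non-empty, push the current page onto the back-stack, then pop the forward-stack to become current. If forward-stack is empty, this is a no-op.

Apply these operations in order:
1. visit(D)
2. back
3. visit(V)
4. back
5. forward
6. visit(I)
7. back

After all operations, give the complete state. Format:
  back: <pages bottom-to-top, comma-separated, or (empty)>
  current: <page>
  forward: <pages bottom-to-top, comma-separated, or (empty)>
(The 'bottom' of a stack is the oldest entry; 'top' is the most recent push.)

After 1 (visit(D)): cur=D back=1 fwd=0
After 2 (back): cur=HOME back=0 fwd=1
After 3 (visit(V)): cur=V back=1 fwd=0
After 4 (back): cur=HOME back=0 fwd=1
After 5 (forward): cur=V back=1 fwd=0
After 6 (visit(I)): cur=I back=2 fwd=0
After 7 (back): cur=V back=1 fwd=1

Answer: back: HOME
current: V
forward: I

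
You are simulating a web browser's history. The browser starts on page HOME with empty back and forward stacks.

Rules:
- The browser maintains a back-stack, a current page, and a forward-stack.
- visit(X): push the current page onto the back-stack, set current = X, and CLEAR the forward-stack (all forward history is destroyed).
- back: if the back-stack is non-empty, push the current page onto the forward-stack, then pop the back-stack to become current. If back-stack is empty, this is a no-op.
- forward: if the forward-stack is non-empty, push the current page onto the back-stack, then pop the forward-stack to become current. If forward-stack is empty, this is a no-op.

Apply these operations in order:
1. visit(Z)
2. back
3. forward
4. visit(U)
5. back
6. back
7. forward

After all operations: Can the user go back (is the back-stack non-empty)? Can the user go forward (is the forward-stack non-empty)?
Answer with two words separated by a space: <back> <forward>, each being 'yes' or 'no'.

After 1 (visit(Z)): cur=Z back=1 fwd=0
After 2 (back): cur=HOME back=0 fwd=1
After 3 (forward): cur=Z back=1 fwd=0
After 4 (visit(U)): cur=U back=2 fwd=0
After 5 (back): cur=Z back=1 fwd=1
After 6 (back): cur=HOME back=0 fwd=2
After 7 (forward): cur=Z back=1 fwd=1

Answer: yes yes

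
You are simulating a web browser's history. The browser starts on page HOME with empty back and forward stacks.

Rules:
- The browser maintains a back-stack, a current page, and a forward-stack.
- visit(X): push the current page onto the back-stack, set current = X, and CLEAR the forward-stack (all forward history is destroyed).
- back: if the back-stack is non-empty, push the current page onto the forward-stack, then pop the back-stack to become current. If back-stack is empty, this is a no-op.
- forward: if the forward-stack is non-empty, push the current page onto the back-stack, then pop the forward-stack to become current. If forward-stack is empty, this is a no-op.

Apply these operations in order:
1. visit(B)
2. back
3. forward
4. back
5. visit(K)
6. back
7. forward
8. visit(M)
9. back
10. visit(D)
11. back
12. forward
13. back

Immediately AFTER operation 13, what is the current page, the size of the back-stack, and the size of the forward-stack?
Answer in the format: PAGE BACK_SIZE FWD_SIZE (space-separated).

After 1 (visit(B)): cur=B back=1 fwd=0
After 2 (back): cur=HOME back=0 fwd=1
After 3 (forward): cur=B back=1 fwd=0
After 4 (back): cur=HOME back=0 fwd=1
After 5 (visit(K)): cur=K back=1 fwd=0
After 6 (back): cur=HOME back=0 fwd=1
After 7 (forward): cur=K back=1 fwd=0
After 8 (visit(M)): cur=M back=2 fwd=0
After 9 (back): cur=K back=1 fwd=1
After 10 (visit(D)): cur=D back=2 fwd=0
After 11 (back): cur=K back=1 fwd=1
After 12 (forward): cur=D back=2 fwd=0
After 13 (back): cur=K back=1 fwd=1

K 1 1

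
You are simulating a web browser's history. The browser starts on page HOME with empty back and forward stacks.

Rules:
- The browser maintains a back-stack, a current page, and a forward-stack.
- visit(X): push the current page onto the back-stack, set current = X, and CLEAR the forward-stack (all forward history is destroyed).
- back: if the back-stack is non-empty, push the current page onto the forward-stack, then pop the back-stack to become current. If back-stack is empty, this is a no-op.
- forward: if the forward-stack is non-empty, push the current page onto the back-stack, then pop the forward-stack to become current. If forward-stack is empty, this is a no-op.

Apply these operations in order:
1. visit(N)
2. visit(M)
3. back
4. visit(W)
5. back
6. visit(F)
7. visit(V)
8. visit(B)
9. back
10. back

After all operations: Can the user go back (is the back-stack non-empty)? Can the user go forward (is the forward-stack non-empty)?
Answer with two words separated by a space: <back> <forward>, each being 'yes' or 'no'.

Answer: yes yes

Derivation:
After 1 (visit(N)): cur=N back=1 fwd=0
After 2 (visit(M)): cur=M back=2 fwd=0
After 3 (back): cur=N back=1 fwd=1
After 4 (visit(W)): cur=W back=2 fwd=0
After 5 (back): cur=N back=1 fwd=1
After 6 (visit(F)): cur=F back=2 fwd=0
After 7 (visit(V)): cur=V back=3 fwd=0
After 8 (visit(B)): cur=B back=4 fwd=0
After 9 (back): cur=V back=3 fwd=1
After 10 (back): cur=F back=2 fwd=2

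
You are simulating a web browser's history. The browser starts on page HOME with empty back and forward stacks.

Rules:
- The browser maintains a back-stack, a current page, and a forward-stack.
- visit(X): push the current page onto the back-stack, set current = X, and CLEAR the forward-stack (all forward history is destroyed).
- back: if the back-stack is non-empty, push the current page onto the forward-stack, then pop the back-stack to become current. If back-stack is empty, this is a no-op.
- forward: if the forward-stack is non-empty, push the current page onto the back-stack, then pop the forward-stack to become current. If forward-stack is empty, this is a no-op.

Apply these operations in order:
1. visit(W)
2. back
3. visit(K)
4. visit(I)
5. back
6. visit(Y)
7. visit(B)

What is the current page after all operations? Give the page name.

After 1 (visit(W)): cur=W back=1 fwd=0
After 2 (back): cur=HOME back=0 fwd=1
After 3 (visit(K)): cur=K back=1 fwd=0
After 4 (visit(I)): cur=I back=2 fwd=0
After 5 (back): cur=K back=1 fwd=1
After 6 (visit(Y)): cur=Y back=2 fwd=0
After 7 (visit(B)): cur=B back=3 fwd=0

Answer: B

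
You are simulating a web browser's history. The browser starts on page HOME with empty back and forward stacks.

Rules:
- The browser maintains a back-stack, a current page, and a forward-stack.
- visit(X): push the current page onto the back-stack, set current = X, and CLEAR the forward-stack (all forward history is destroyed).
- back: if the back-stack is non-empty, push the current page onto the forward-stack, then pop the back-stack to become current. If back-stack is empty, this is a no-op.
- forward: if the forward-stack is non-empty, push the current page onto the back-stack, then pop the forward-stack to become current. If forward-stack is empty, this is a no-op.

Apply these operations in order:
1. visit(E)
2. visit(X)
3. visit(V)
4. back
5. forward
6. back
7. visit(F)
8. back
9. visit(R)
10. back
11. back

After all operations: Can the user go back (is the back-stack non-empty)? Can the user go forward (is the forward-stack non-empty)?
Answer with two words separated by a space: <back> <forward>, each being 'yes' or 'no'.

After 1 (visit(E)): cur=E back=1 fwd=0
After 2 (visit(X)): cur=X back=2 fwd=0
After 3 (visit(V)): cur=V back=3 fwd=0
After 4 (back): cur=X back=2 fwd=1
After 5 (forward): cur=V back=3 fwd=0
After 6 (back): cur=X back=2 fwd=1
After 7 (visit(F)): cur=F back=3 fwd=0
After 8 (back): cur=X back=2 fwd=1
After 9 (visit(R)): cur=R back=3 fwd=0
After 10 (back): cur=X back=2 fwd=1
After 11 (back): cur=E back=1 fwd=2

Answer: yes yes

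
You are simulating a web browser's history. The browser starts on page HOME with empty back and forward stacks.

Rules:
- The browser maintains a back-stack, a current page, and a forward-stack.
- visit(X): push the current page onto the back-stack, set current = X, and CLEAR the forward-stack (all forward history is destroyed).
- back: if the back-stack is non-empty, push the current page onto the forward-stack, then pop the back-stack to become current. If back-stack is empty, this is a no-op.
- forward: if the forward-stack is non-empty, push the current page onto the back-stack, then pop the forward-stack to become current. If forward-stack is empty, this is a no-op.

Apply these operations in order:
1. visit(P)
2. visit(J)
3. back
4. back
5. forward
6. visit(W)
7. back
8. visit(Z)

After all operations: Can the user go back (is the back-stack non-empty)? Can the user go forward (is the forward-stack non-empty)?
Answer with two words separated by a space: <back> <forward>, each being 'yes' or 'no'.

After 1 (visit(P)): cur=P back=1 fwd=0
After 2 (visit(J)): cur=J back=2 fwd=0
After 3 (back): cur=P back=1 fwd=1
After 4 (back): cur=HOME back=0 fwd=2
After 5 (forward): cur=P back=1 fwd=1
After 6 (visit(W)): cur=W back=2 fwd=0
After 7 (back): cur=P back=1 fwd=1
After 8 (visit(Z)): cur=Z back=2 fwd=0

Answer: yes no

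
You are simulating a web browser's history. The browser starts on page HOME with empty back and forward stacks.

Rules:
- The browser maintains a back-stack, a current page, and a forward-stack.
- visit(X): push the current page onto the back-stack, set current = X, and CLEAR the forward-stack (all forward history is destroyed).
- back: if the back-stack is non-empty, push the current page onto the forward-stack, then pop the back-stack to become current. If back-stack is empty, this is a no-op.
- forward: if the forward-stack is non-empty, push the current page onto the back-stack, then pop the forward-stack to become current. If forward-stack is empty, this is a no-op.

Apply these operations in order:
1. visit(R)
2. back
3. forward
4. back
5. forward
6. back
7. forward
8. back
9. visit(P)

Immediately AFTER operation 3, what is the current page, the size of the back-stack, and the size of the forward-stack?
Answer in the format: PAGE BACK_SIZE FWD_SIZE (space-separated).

After 1 (visit(R)): cur=R back=1 fwd=0
After 2 (back): cur=HOME back=0 fwd=1
After 3 (forward): cur=R back=1 fwd=0

R 1 0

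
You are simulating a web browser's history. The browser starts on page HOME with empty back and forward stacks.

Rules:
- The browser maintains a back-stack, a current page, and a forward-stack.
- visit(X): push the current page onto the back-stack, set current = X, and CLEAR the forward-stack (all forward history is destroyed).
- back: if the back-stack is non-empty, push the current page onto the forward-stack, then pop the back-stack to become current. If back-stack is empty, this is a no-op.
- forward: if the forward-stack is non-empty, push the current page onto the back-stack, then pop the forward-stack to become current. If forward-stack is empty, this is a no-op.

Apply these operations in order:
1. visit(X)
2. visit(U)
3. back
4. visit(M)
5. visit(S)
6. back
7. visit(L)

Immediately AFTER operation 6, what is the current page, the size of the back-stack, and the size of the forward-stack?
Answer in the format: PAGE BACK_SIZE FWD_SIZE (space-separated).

After 1 (visit(X)): cur=X back=1 fwd=0
After 2 (visit(U)): cur=U back=2 fwd=0
After 3 (back): cur=X back=1 fwd=1
After 4 (visit(M)): cur=M back=2 fwd=0
After 5 (visit(S)): cur=S back=3 fwd=0
After 6 (back): cur=M back=2 fwd=1

M 2 1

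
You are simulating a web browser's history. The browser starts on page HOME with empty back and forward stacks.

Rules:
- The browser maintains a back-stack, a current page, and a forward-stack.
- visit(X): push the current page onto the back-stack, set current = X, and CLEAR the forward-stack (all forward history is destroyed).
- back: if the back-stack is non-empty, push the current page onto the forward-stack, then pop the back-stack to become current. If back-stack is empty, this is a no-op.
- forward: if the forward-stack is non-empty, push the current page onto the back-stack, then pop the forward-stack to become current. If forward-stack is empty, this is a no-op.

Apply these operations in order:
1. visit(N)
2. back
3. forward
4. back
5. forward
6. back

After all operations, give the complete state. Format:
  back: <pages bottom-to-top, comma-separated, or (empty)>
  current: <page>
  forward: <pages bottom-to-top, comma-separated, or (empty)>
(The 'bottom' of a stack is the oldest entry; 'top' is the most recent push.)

Answer: back: (empty)
current: HOME
forward: N

Derivation:
After 1 (visit(N)): cur=N back=1 fwd=0
After 2 (back): cur=HOME back=0 fwd=1
After 3 (forward): cur=N back=1 fwd=0
After 4 (back): cur=HOME back=0 fwd=1
After 5 (forward): cur=N back=1 fwd=0
After 6 (back): cur=HOME back=0 fwd=1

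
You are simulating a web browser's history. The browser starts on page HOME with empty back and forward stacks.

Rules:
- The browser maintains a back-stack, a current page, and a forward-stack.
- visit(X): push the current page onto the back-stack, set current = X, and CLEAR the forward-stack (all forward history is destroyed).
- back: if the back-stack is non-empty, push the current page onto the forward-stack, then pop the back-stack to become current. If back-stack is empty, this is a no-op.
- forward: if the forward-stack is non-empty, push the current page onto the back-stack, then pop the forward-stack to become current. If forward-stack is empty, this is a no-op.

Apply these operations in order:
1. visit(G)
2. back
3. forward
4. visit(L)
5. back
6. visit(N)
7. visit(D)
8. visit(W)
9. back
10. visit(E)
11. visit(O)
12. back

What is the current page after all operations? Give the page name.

Answer: E

Derivation:
After 1 (visit(G)): cur=G back=1 fwd=0
After 2 (back): cur=HOME back=0 fwd=1
After 3 (forward): cur=G back=1 fwd=0
After 4 (visit(L)): cur=L back=2 fwd=0
After 5 (back): cur=G back=1 fwd=1
After 6 (visit(N)): cur=N back=2 fwd=0
After 7 (visit(D)): cur=D back=3 fwd=0
After 8 (visit(W)): cur=W back=4 fwd=0
After 9 (back): cur=D back=3 fwd=1
After 10 (visit(E)): cur=E back=4 fwd=0
After 11 (visit(O)): cur=O back=5 fwd=0
After 12 (back): cur=E back=4 fwd=1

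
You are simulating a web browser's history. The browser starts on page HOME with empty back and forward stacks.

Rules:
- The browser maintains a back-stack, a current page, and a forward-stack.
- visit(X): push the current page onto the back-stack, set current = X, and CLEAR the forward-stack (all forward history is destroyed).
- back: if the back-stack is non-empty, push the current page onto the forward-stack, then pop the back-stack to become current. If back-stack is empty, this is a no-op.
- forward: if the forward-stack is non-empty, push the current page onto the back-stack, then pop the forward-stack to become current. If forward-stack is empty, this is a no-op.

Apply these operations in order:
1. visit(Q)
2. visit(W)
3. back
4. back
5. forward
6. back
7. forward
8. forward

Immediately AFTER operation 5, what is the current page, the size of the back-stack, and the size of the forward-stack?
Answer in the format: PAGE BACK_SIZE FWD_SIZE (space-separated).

After 1 (visit(Q)): cur=Q back=1 fwd=0
After 2 (visit(W)): cur=W back=2 fwd=0
After 3 (back): cur=Q back=1 fwd=1
After 4 (back): cur=HOME back=0 fwd=2
After 5 (forward): cur=Q back=1 fwd=1

Q 1 1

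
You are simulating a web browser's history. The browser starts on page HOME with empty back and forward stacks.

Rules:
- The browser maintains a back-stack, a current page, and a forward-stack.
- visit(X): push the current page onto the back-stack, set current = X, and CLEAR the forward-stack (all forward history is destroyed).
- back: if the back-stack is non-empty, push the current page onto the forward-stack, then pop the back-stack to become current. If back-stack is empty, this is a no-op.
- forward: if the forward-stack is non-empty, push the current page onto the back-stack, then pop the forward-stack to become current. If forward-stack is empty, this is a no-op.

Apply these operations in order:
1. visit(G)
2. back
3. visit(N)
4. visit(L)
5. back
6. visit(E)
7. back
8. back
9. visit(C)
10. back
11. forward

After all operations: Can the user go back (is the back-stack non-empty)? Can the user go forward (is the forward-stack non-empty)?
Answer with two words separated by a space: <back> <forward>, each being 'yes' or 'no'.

After 1 (visit(G)): cur=G back=1 fwd=0
After 2 (back): cur=HOME back=0 fwd=1
After 3 (visit(N)): cur=N back=1 fwd=0
After 4 (visit(L)): cur=L back=2 fwd=0
After 5 (back): cur=N back=1 fwd=1
After 6 (visit(E)): cur=E back=2 fwd=0
After 7 (back): cur=N back=1 fwd=1
After 8 (back): cur=HOME back=0 fwd=2
After 9 (visit(C)): cur=C back=1 fwd=0
After 10 (back): cur=HOME back=0 fwd=1
After 11 (forward): cur=C back=1 fwd=0

Answer: yes no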